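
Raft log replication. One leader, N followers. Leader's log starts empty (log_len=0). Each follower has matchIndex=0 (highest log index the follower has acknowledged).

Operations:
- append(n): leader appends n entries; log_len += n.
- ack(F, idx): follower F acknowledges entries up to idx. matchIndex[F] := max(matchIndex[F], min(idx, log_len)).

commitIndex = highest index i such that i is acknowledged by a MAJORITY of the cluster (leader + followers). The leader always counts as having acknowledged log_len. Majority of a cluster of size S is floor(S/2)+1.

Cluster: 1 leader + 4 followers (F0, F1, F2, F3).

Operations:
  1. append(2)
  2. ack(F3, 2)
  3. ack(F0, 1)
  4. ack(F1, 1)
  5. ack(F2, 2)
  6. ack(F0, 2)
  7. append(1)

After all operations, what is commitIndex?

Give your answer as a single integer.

Answer: 2

Derivation:
Op 1: append 2 -> log_len=2
Op 2: F3 acks idx 2 -> match: F0=0 F1=0 F2=0 F3=2; commitIndex=0
Op 3: F0 acks idx 1 -> match: F0=1 F1=0 F2=0 F3=2; commitIndex=1
Op 4: F1 acks idx 1 -> match: F0=1 F1=1 F2=0 F3=2; commitIndex=1
Op 5: F2 acks idx 2 -> match: F0=1 F1=1 F2=2 F3=2; commitIndex=2
Op 6: F0 acks idx 2 -> match: F0=2 F1=1 F2=2 F3=2; commitIndex=2
Op 7: append 1 -> log_len=3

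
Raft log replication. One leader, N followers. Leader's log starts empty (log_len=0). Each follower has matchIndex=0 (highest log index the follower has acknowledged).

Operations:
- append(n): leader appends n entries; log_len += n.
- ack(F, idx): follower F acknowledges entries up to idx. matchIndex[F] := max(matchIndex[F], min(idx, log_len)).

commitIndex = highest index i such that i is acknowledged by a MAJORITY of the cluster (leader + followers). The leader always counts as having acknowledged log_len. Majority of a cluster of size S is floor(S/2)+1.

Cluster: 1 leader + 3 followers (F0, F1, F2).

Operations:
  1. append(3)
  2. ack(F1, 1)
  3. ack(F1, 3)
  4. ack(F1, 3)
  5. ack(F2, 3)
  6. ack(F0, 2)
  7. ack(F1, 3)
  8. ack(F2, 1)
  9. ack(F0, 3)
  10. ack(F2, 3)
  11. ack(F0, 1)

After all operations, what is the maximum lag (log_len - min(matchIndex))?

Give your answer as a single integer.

Answer: 0

Derivation:
Op 1: append 3 -> log_len=3
Op 2: F1 acks idx 1 -> match: F0=0 F1=1 F2=0; commitIndex=0
Op 3: F1 acks idx 3 -> match: F0=0 F1=3 F2=0; commitIndex=0
Op 4: F1 acks idx 3 -> match: F0=0 F1=3 F2=0; commitIndex=0
Op 5: F2 acks idx 3 -> match: F0=0 F1=3 F2=3; commitIndex=3
Op 6: F0 acks idx 2 -> match: F0=2 F1=3 F2=3; commitIndex=3
Op 7: F1 acks idx 3 -> match: F0=2 F1=3 F2=3; commitIndex=3
Op 8: F2 acks idx 1 -> match: F0=2 F1=3 F2=3; commitIndex=3
Op 9: F0 acks idx 3 -> match: F0=3 F1=3 F2=3; commitIndex=3
Op 10: F2 acks idx 3 -> match: F0=3 F1=3 F2=3; commitIndex=3
Op 11: F0 acks idx 1 -> match: F0=3 F1=3 F2=3; commitIndex=3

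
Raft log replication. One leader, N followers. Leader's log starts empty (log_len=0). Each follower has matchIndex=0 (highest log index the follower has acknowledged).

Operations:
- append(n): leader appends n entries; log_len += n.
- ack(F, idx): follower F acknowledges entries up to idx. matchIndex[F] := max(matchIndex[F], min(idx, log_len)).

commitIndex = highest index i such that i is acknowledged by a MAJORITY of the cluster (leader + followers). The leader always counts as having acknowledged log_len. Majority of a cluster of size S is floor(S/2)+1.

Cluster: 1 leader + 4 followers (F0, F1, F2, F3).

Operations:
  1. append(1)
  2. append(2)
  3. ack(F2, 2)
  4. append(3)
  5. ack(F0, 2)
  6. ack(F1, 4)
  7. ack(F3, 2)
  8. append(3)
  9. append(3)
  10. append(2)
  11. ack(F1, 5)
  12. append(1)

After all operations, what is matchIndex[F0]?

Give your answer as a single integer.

Op 1: append 1 -> log_len=1
Op 2: append 2 -> log_len=3
Op 3: F2 acks idx 2 -> match: F0=0 F1=0 F2=2 F3=0; commitIndex=0
Op 4: append 3 -> log_len=6
Op 5: F0 acks idx 2 -> match: F0=2 F1=0 F2=2 F3=0; commitIndex=2
Op 6: F1 acks idx 4 -> match: F0=2 F1=4 F2=2 F3=0; commitIndex=2
Op 7: F3 acks idx 2 -> match: F0=2 F1=4 F2=2 F3=2; commitIndex=2
Op 8: append 3 -> log_len=9
Op 9: append 3 -> log_len=12
Op 10: append 2 -> log_len=14
Op 11: F1 acks idx 5 -> match: F0=2 F1=5 F2=2 F3=2; commitIndex=2
Op 12: append 1 -> log_len=15

Answer: 2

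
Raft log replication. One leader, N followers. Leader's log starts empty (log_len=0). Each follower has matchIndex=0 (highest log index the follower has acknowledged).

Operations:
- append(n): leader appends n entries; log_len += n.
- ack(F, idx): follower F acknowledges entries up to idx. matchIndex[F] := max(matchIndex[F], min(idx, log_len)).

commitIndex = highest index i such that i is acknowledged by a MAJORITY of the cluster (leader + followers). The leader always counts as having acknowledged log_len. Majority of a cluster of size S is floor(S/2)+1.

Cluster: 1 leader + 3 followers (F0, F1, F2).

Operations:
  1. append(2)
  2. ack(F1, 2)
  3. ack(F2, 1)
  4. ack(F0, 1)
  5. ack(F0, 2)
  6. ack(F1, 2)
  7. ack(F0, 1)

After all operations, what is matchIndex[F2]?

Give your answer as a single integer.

Op 1: append 2 -> log_len=2
Op 2: F1 acks idx 2 -> match: F0=0 F1=2 F2=0; commitIndex=0
Op 3: F2 acks idx 1 -> match: F0=0 F1=2 F2=1; commitIndex=1
Op 4: F0 acks idx 1 -> match: F0=1 F1=2 F2=1; commitIndex=1
Op 5: F0 acks idx 2 -> match: F0=2 F1=2 F2=1; commitIndex=2
Op 6: F1 acks idx 2 -> match: F0=2 F1=2 F2=1; commitIndex=2
Op 7: F0 acks idx 1 -> match: F0=2 F1=2 F2=1; commitIndex=2

Answer: 1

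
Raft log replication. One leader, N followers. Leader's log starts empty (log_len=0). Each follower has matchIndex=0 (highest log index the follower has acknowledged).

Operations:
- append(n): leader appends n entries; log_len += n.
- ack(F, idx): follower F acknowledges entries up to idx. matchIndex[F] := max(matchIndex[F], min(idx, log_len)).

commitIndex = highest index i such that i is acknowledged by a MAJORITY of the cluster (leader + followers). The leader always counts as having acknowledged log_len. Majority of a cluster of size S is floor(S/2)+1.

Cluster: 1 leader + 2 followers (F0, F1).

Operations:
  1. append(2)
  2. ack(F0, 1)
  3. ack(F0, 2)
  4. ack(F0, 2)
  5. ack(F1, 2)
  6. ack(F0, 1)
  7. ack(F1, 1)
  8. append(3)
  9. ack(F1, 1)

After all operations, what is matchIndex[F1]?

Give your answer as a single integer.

Op 1: append 2 -> log_len=2
Op 2: F0 acks idx 1 -> match: F0=1 F1=0; commitIndex=1
Op 3: F0 acks idx 2 -> match: F0=2 F1=0; commitIndex=2
Op 4: F0 acks idx 2 -> match: F0=2 F1=0; commitIndex=2
Op 5: F1 acks idx 2 -> match: F0=2 F1=2; commitIndex=2
Op 6: F0 acks idx 1 -> match: F0=2 F1=2; commitIndex=2
Op 7: F1 acks idx 1 -> match: F0=2 F1=2; commitIndex=2
Op 8: append 3 -> log_len=5
Op 9: F1 acks idx 1 -> match: F0=2 F1=2; commitIndex=2

Answer: 2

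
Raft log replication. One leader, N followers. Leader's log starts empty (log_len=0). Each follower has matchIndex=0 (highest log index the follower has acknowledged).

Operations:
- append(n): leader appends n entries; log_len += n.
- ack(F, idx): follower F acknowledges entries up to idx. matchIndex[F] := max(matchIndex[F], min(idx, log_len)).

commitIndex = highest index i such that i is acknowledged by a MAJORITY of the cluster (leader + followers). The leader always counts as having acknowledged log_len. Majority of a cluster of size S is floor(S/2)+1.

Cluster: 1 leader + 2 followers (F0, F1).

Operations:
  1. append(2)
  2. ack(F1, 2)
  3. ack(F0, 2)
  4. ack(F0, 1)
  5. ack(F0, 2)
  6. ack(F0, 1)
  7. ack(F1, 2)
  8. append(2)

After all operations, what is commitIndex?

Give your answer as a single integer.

Answer: 2

Derivation:
Op 1: append 2 -> log_len=2
Op 2: F1 acks idx 2 -> match: F0=0 F1=2; commitIndex=2
Op 3: F0 acks idx 2 -> match: F0=2 F1=2; commitIndex=2
Op 4: F0 acks idx 1 -> match: F0=2 F1=2; commitIndex=2
Op 5: F0 acks idx 2 -> match: F0=2 F1=2; commitIndex=2
Op 6: F0 acks idx 1 -> match: F0=2 F1=2; commitIndex=2
Op 7: F1 acks idx 2 -> match: F0=2 F1=2; commitIndex=2
Op 8: append 2 -> log_len=4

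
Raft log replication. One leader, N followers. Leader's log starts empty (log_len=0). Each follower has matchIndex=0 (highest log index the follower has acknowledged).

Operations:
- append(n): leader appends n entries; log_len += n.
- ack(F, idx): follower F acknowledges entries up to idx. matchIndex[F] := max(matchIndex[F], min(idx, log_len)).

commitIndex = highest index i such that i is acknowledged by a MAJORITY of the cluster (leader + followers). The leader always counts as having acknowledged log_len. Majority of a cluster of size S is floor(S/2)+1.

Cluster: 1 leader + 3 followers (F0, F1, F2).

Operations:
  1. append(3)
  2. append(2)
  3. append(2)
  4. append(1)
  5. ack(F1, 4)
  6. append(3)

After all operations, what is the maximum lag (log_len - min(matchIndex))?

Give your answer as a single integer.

Answer: 11

Derivation:
Op 1: append 3 -> log_len=3
Op 2: append 2 -> log_len=5
Op 3: append 2 -> log_len=7
Op 4: append 1 -> log_len=8
Op 5: F1 acks idx 4 -> match: F0=0 F1=4 F2=0; commitIndex=0
Op 6: append 3 -> log_len=11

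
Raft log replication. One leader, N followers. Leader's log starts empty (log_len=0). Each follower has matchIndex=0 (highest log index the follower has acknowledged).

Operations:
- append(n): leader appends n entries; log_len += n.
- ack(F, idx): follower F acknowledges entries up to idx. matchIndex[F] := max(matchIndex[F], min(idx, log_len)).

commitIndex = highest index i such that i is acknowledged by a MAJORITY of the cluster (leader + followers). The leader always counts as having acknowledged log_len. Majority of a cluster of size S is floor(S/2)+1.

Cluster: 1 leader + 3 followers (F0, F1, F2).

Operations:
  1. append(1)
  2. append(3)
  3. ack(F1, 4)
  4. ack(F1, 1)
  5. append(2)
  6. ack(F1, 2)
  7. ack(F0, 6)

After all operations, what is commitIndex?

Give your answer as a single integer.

Answer: 4

Derivation:
Op 1: append 1 -> log_len=1
Op 2: append 3 -> log_len=4
Op 3: F1 acks idx 4 -> match: F0=0 F1=4 F2=0; commitIndex=0
Op 4: F1 acks idx 1 -> match: F0=0 F1=4 F2=0; commitIndex=0
Op 5: append 2 -> log_len=6
Op 6: F1 acks idx 2 -> match: F0=0 F1=4 F2=0; commitIndex=0
Op 7: F0 acks idx 6 -> match: F0=6 F1=4 F2=0; commitIndex=4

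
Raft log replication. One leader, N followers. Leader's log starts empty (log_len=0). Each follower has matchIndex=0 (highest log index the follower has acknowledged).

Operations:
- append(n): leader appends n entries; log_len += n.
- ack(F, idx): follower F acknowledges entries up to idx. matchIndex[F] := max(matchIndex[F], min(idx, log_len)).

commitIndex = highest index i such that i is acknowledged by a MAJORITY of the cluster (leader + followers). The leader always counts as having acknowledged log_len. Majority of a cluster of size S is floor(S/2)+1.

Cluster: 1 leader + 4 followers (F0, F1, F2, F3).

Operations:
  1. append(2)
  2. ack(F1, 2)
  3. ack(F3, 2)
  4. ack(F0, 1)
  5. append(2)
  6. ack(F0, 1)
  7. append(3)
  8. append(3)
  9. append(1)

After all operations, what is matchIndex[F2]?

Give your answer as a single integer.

Op 1: append 2 -> log_len=2
Op 2: F1 acks idx 2 -> match: F0=0 F1=2 F2=0 F3=0; commitIndex=0
Op 3: F3 acks idx 2 -> match: F0=0 F1=2 F2=0 F3=2; commitIndex=2
Op 4: F0 acks idx 1 -> match: F0=1 F1=2 F2=0 F3=2; commitIndex=2
Op 5: append 2 -> log_len=4
Op 6: F0 acks idx 1 -> match: F0=1 F1=2 F2=0 F3=2; commitIndex=2
Op 7: append 3 -> log_len=7
Op 8: append 3 -> log_len=10
Op 9: append 1 -> log_len=11

Answer: 0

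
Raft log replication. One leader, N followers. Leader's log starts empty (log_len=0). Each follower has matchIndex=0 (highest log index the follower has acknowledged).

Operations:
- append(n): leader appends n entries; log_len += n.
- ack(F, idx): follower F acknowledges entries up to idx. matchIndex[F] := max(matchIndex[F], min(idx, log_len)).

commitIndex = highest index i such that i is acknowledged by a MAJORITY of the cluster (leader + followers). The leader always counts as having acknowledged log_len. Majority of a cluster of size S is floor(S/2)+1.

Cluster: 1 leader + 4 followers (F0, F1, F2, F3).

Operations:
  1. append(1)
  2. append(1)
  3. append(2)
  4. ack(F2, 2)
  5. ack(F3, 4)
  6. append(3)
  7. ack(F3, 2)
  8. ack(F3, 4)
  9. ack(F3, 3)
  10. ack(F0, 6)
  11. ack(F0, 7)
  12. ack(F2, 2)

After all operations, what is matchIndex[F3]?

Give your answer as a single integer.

Op 1: append 1 -> log_len=1
Op 2: append 1 -> log_len=2
Op 3: append 2 -> log_len=4
Op 4: F2 acks idx 2 -> match: F0=0 F1=0 F2=2 F3=0; commitIndex=0
Op 5: F3 acks idx 4 -> match: F0=0 F1=0 F2=2 F3=4; commitIndex=2
Op 6: append 3 -> log_len=7
Op 7: F3 acks idx 2 -> match: F0=0 F1=0 F2=2 F3=4; commitIndex=2
Op 8: F3 acks idx 4 -> match: F0=0 F1=0 F2=2 F3=4; commitIndex=2
Op 9: F3 acks idx 3 -> match: F0=0 F1=0 F2=2 F3=4; commitIndex=2
Op 10: F0 acks idx 6 -> match: F0=6 F1=0 F2=2 F3=4; commitIndex=4
Op 11: F0 acks idx 7 -> match: F0=7 F1=0 F2=2 F3=4; commitIndex=4
Op 12: F2 acks idx 2 -> match: F0=7 F1=0 F2=2 F3=4; commitIndex=4

Answer: 4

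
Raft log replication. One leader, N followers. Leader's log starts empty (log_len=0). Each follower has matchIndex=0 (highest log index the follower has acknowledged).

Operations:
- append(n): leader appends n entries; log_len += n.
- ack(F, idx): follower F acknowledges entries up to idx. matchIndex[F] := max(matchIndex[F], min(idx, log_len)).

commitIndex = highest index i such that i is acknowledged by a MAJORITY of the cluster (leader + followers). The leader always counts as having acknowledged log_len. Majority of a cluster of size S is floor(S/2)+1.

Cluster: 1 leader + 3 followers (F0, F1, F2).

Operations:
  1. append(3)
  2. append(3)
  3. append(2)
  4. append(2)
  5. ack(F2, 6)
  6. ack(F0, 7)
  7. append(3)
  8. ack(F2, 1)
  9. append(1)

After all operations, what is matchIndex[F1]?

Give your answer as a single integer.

Op 1: append 3 -> log_len=3
Op 2: append 3 -> log_len=6
Op 3: append 2 -> log_len=8
Op 4: append 2 -> log_len=10
Op 5: F2 acks idx 6 -> match: F0=0 F1=0 F2=6; commitIndex=0
Op 6: F0 acks idx 7 -> match: F0=7 F1=0 F2=6; commitIndex=6
Op 7: append 3 -> log_len=13
Op 8: F2 acks idx 1 -> match: F0=7 F1=0 F2=6; commitIndex=6
Op 9: append 1 -> log_len=14

Answer: 0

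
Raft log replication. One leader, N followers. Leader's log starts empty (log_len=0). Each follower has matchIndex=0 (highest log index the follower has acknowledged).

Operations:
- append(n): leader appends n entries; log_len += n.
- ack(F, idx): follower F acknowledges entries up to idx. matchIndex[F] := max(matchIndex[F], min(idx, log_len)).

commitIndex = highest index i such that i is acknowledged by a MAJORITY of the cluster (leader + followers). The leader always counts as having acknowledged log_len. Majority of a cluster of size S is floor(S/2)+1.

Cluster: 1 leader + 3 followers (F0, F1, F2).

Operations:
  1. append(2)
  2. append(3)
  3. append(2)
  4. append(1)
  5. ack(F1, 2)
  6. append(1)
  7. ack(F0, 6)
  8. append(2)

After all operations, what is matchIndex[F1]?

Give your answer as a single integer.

Answer: 2

Derivation:
Op 1: append 2 -> log_len=2
Op 2: append 3 -> log_len=5
Op 3: append 2 -> log_len=7
Op 4: append 1 -> log_len=8
Op 5: F1 acks idx 2 -> match: F0=0 F1=2 F2=0; commitIndex=0
Op 6: append 1 -> log_len=9
Op 7: F0 acks idx 6 -> match: F0=6 F1=2 F2=0; commitIndex=2
Op 8: append 2 -> log_len=11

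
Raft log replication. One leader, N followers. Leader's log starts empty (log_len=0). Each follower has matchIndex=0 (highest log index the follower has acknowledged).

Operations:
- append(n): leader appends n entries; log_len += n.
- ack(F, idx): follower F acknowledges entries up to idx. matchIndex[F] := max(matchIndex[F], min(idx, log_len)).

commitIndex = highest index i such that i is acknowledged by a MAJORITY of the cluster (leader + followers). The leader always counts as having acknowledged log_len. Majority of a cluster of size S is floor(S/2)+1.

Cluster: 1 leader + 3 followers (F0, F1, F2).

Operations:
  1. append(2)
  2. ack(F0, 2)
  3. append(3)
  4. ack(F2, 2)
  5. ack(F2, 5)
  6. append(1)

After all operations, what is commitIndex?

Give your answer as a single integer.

Op 1: append 2 -> log_len=2
Op 2: F0 acks idx 2 -> match: F0=2 F1=0 F2=0; commitIndex=0
Op 3: append 3 -> log_len=5
Op 4: F2 acks idx 2 -> match: F0=2 F1=0 F2=2; commitIndex=2
Op 5: F2 acks idx 5 -> match: F0=2 F1=0 F2=5; commitIndex=2
Op 6: append 1 -> log_len=6

Answer: 2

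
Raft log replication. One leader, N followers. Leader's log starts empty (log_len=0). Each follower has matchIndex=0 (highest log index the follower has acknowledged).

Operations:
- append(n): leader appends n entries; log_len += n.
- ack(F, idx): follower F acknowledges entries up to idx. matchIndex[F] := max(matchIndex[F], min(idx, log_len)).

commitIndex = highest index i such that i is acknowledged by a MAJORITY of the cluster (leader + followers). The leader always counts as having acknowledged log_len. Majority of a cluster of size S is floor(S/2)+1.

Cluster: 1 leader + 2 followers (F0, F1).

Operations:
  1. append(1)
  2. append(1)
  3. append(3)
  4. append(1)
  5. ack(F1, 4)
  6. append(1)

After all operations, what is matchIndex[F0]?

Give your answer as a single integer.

Op 1: append 1 -> log_len=1
Op 2: append 1 -> log_len=2
Op 3: append 3 -> log_len=5
Op 4: append 1 -> log_len=6
Op 5: F1 acks idx 4 -> match: F0=0 F1=4; commitIndex=4
Op 6: append 1 -> log_len=7

Answer: 0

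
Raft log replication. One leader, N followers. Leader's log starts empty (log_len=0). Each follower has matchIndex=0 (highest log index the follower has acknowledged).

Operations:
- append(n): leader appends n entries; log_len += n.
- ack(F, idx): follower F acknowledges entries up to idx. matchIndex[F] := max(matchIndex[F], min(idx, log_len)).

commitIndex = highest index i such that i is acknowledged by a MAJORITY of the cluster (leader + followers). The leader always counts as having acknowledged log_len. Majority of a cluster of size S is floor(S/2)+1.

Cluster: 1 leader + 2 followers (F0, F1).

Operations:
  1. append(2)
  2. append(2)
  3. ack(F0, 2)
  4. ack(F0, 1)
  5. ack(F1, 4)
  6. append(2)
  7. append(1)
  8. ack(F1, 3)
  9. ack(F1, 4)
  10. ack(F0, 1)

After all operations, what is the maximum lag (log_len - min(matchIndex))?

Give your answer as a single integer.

Answer: 5

Derivation:
Op 1: append 2 -> log_len=2
Op 2: append 2 -> log_len=4
Op 3: F0 acks idx 2 -> match: F0=2 F1=0; commitIndex=2
Op 4: F0 acks idx 1 -> match: F0=2 F1=0; commitIndex=2
Op 5: F1 acks idx 4 -> match: F0=2 F1=4; commitIndex=4
Op 6: append 2 -> log_len=6
Op 7: append 1 -> log_len=7
Op 8: F1 acks idx 3 -> match: F0=2 F1=4; commitIndex=4
Op 9: F1 acks idx 4 -> match: F0=2 F1=4; commitIndex=4
Op 10: F0 acks idx 1 -> match: F0=2 F1=4; commitIndex=4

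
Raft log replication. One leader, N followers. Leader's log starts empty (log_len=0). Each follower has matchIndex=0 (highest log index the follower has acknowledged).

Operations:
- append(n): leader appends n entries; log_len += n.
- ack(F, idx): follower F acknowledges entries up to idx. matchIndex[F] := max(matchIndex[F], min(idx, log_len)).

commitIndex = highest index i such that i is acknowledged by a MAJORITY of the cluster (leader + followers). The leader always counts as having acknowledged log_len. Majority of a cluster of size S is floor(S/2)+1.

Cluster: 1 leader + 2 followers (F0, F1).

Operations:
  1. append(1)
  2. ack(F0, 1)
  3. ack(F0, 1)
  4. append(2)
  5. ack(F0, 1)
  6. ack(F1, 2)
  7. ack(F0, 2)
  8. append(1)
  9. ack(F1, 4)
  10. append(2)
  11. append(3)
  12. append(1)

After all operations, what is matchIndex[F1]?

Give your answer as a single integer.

Op 1: append 1 -> log_len=1
Op 2: F0 acks idx 1 -> match: F0=1 F1=0; commitIndex=1
Op 3: F0 acks idx 1 -> match: F0=1 F1=0; commitIndex=1
Op 4: append 2 -> log_len=3
Op 5: F0 acks idx 1 -> match: F0=1 F1=0; commitIndex=1
Op 6: F1 acks idx 2 -> match: F0=1 F1=2; commitIndex=2
Op 7: F0 acks idx 2 -> match: F0=2 F1=2; commitIndex=2
Op 8: append 1 -> log_len=4
Op 9: F1 acks idx 4 -> match: F0=2 F1=4; commitIndex=4
Op 10: append 2 -> log_len=6
Op 11: append 3 -> log_len=9
Op 12: append 1 -> log_len=10

Answer: 4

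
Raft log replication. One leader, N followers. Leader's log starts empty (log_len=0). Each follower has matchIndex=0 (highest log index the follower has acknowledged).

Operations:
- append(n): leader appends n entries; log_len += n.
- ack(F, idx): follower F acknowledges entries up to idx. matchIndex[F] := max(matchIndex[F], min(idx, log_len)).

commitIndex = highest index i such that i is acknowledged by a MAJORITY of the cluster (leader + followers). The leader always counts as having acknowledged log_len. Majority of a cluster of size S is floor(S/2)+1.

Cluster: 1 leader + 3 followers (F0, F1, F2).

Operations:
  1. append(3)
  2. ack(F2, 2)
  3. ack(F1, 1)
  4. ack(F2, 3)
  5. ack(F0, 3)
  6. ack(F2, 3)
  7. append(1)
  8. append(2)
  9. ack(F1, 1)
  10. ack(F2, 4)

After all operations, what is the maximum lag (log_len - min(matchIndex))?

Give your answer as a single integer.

Op 1: append 3 -> log_len=3
Op 2: F2 acks idx 2 -> match: F0=0 F1=0 F2=2; commitIndex=0
Op 3: F1 acks idx 1 -> match: F0=0 F1=1 F2=2; commitIndex=1
Op 4: F2 acks idx 3 -> match: F0=0 F1=1 F2=3; commitIndex=1
Op 5: F0 acks idx 3 -> match: F0=3 F1=1 F2=3; commitIndex=3
Op 6: F2 acks idx 3 -> match: F0=3 F1=1 F2=3; commitIndex=3
Op 7: append 1 -> log_len=4
Op 8: append 2 -> log_len=6
Op 9: F1 acks idx 1 -> match: F0=3 F1=1 F2=3; commitIndex=3
Op 10: F2 acks idx 4 -> match: F0=3 F1=1 F2=4; commitIndex=3

Answer: 5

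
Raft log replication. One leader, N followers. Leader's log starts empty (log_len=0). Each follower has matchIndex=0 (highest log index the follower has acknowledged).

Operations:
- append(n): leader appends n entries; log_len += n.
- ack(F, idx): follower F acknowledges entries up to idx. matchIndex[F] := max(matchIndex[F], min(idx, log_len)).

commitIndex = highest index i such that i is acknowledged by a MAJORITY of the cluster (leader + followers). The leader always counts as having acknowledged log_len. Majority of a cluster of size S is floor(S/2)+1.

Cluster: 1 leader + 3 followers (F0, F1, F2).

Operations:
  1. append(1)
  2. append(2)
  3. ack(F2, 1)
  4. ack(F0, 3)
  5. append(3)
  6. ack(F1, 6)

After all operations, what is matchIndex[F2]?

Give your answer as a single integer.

Answer: 1

Derivation:
Op 1: append 1 -> log_len=1
Op 2: append 2 -> log_len=3
Op 3: F2 acks idx 1 -> match: F0=0 F1=0 F2=1; commitIndex=0
Op 4: F0 acks idx 3 -> match: F0=3 F1=0 F2=1; commitIndex=1
Op 5: append 3 -> log_len=6
Op 6: F1 acks idx 6 -> match: F0=3 F1=6 F2=1; commitIndex=3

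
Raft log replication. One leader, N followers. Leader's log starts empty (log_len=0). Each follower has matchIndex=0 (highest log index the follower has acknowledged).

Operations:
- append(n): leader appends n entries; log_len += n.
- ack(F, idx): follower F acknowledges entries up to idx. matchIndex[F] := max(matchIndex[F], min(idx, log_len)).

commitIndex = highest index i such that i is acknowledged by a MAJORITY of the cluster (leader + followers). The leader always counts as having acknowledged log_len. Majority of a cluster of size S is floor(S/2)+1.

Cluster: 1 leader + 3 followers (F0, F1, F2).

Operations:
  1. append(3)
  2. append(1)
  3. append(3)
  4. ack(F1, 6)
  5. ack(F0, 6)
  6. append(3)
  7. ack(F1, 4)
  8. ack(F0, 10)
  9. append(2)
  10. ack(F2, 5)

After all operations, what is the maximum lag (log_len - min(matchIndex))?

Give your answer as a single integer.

Answer: 7

Derivation:
Op 1: append 3 -> log_len=3
Op 2: append 1 -> log_len=4
Op 3: append 3 -> log_len=7
Op 4: F1 acks idx 6 -> match: F0=0 F1=6 F2=0; commitIndex=0
Op 5: F0 acks idx 6 -> match: F0=6 F1=6 F2=0; commitIndex=6
Op 6: append 3 -> log_len=10
Op 7: F1 acks idx 4 -> match: F0=6 F1=6 F2=0; commitIndex=6
Op 8: F0 acks idx 10 -> match: F0=10 F1=6 F2=0; commitIndex=6
Op 9: append 2 -> log_len=12
Op 10: F2 acks idx 5 -> match: F0=10 F1=6 F2=5; commitIndex=6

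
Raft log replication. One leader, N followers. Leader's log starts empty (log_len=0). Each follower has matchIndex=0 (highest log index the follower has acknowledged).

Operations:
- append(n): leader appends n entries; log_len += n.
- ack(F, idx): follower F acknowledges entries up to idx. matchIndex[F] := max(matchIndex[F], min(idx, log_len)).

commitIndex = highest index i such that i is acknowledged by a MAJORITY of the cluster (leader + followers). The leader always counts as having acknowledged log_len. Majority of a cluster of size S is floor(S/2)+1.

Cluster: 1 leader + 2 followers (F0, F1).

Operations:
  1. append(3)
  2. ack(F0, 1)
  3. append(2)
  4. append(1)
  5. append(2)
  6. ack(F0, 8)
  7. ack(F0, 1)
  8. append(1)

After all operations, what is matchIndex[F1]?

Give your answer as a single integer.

Answer: 0

Derivation:
Op 1: append 3 -> log_len=3
Op 2: F0 acks idx 1 -> match: F0=1 F1=0; commitIndex=1
Op 3: append 2 -> log_len=5
Op 4: append 1 -> log_len=6
Op 5: append 2 -> log_len=8
Op 6: F0 acks idx 8 -> match: F0=8 F1=0; commitIndex=8
Op 7: F0 acks idx 1 -> match: F0=8 F1=0; commitIndex=8
Op 8: append 1 -> log_len=9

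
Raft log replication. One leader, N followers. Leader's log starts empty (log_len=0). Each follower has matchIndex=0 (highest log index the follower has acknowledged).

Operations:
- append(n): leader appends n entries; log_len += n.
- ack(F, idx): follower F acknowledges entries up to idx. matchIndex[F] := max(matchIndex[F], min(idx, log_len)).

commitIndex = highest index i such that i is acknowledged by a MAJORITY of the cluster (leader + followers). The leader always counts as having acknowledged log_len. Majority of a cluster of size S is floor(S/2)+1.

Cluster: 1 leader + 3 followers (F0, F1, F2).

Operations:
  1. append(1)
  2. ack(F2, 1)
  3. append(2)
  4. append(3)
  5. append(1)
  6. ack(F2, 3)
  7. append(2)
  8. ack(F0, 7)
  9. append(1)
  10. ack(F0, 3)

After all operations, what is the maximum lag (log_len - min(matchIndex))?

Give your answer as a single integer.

Op 1: append 1 -> log_len=1
Op 2: F2 acks idx 1 -> match: F0=0 F1=0 F2=1; commitIndex=0
Op 3: append 2 -> log_len=3
Op 4: append 3 -> log_len=6
Op 5: append 1 -> log_len=7
Op 6: F2 acks idx 3 -> match: F0=0 F1=0 F2=3; commitIndex=0
Op 7: append 2 -> log_len=9
Op 8: F0 acks idx 7 -> match: F0=7 F1=0 F2=3; commitIndex=3
Op 9: append 1 -> log_len=10
Op 10: F0 acks idx 3 -> match: F0=7 F1=0 F2=3; commitIndex=3

Answer: 10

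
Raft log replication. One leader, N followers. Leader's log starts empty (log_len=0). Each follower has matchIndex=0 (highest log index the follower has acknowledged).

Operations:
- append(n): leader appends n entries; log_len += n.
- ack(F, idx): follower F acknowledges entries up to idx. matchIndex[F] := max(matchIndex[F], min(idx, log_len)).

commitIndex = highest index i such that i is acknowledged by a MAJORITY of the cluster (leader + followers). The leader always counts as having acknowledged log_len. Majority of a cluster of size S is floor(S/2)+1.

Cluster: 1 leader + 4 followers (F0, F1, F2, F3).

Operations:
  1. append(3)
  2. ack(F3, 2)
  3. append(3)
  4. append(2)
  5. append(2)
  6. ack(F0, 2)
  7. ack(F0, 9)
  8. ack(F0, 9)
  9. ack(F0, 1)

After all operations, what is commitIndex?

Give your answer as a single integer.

Answer: 2

Derivation:
Op 1: append 3 -> log_len=3
Op 2: F3 acks idx 2 -> match: F0=0 F1=0 F2=0 F3=2; commitIndex=0
Op 3: append 3 -> log_len=6
Op 4: append 2 -> log_len=8
Op 5: append 2 -> log_len=10
Op 6: F0 acks idx 2 -> match: F0=2 F1=0 F2=0 F3=2; commitIndex=2
Op 7: F0 acks idx 9 -> match: F0=9 F1=0 F2=0 F3=2; commitIndex=2
Op 8: F0 acks idx 9 -> match: F0=9 F1=0 F2=0 F3=2; commitIndex=2
Op 9: F0 acks idx 1 -> match: F0=9 F1=0 F2=0 F3=2; commitIndex=2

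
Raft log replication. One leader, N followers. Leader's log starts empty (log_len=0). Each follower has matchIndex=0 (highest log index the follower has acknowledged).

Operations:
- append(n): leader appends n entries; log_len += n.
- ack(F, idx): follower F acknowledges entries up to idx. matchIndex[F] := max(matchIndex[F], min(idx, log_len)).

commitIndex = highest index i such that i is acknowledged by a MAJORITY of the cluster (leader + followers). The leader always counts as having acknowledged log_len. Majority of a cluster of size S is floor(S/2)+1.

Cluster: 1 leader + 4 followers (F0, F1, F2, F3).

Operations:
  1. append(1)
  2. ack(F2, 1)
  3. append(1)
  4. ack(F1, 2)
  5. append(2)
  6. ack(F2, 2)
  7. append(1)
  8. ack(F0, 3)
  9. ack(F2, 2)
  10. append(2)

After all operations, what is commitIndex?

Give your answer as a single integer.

Op 1: append 1 -> log_len=1
Op 2: F2 acks idx 1 -> match: F0=0 F1=0 F2=1 F3=0; commitIndex=0
Op 3: append 1 -> log_len=2
Op 4: F1 acks idx 2 -> match: F0=0 F1=2 F2=1 F3=0; commitIndex=1
Op 5: append 2 -> log_len=4
Op 6: F2 acks idx 2 -> match: F0=0 F1=2 F2=2 F3=0; commitIndex=2
Op 7: append 1 -> log_len=5
Op 8: F0 acks idx 3 -> match: F0=3 F1=2 F2=2 F3=0; commitIndex=2
Op 9: F2 acks idx 2 -> match: F0=3 F1=2 F2=2 F3=0; commitIndex=2
Op 10: append 2 -> log_len=7

Answer: 2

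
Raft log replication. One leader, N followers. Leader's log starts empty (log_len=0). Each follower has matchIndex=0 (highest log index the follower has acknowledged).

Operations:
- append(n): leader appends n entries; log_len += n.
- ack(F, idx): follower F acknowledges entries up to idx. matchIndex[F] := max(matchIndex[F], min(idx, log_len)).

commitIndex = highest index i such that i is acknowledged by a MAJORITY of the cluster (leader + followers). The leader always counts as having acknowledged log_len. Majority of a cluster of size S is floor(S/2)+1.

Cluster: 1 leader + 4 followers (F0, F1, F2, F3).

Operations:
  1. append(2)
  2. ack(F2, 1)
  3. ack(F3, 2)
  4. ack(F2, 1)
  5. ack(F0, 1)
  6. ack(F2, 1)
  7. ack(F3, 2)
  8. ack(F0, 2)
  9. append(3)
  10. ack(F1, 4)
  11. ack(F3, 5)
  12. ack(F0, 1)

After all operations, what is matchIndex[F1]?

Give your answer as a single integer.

Op 1: append 2 -> log_len=2
Op 2: F2 acks idx 1 -> match: F0=0 F1=0 F2=1 F3=0; commitIndex=0
Op 3: F3 acks idx 2 -> match: F0=0 F1=0 F2=1 F3=2; commitIndex=1
Op 4: F2 acks idx 1 -> match: F0=0 F1=0 F2=1 F3=2; commitIndex=1
Op 5: F0 acks idx 1 -> match: F0=1 F1=0 F2=1 F3=2; commitIndex=1
Op 6: F2 acks idx 1 -> match: F0=1 F1=0 F2=1 F3=2; commitIndex=1
Op 7: F3 acks idx 2 -> match: F0=1 F1=0 F2=1 F3=2; commitIndex=1
Op 8: F0 acks idx 2 -> match: F0=2 F1=0 F2=1 F3=2; commitIndex=2
Op 9: append 3 -> log_len=5
Op 10: F1 acks idx 4 -> match: F0=2 F1=4 F2=1 F3=2; commitIndex=2
Op 11: F3 acks idx 5 -> match: F0=2 F1=4 F2=1 F3=5; commitIndex=4
Op 12: F0 acks idx 1 -> match: F0=2 F1=4 F2=1 F3=5; commitIndex=4

Answer: 4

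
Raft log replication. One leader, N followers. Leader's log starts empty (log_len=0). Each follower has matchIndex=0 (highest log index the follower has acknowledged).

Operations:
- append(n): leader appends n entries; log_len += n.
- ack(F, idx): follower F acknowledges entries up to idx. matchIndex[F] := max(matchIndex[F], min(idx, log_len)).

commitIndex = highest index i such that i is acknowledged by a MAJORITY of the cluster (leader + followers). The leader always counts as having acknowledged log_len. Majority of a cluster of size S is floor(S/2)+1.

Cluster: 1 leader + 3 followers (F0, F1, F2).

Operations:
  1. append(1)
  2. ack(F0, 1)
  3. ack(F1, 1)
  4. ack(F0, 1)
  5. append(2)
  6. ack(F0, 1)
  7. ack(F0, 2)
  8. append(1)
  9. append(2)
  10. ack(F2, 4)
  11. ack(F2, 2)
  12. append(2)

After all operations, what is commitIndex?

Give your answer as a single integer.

Op 1: append 1 -> log_len=1
Op 2: F0 acks idx 1 -> match: F0=1 F1=0 F2=0; commitIndex=0
Op 3: F1 acks idx 1 -> match: F0=1 F1=1 F2=0; commitIndex=1
Op 4: F0 acks idx 1 -> match: F0=1 F1=1 F2=0; commitIndex=1
Op 5: append 2 -> log_len=3
Op 6: F0 acks idx 1 -> match: F0=1 F1=1 F2=0; commitIndex=1
Op 7: F0 acks idx 2 -> match: F0=2 F1=1 F2=0; commitIndex=1
Op 8: append 1 -> log_len=4
Op 9: append 2 -> log_len=6
Op 10: F2 acks idx 4 -> match: F0=2 F1=1 F2=4; commitIndex=2
Op 11: F2 acks idx 2 -> match: F0=2 F1=1 F2=4; commitIndex=2
Op 12: append 2 -> log_len=8

Answer: 2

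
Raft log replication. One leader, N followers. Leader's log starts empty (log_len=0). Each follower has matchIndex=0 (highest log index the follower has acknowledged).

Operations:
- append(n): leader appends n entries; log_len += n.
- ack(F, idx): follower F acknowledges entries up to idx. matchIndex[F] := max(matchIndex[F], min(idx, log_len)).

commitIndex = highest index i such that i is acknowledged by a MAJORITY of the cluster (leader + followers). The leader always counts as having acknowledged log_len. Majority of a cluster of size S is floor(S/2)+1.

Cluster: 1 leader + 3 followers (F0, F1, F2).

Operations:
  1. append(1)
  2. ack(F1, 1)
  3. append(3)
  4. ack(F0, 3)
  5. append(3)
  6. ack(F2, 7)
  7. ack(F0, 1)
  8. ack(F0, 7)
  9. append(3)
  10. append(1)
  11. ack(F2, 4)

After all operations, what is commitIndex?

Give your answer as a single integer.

Answer: 7

Derivation:
Op 1: append 1 -> log_len=1
Op 2: F1 acks idx 1 -> match: F0=0 F1=1 F2=0; commitIndex=0
Op 3: append 3 -> log_len=4
Op 4: F0 acks idx 3 -> match: F0=3 F1=1 F2=0; commitIndex=1
Op 5: append 3 -> log_len=7
Op 6: F2 acks idx 7 -> match: F0=3 F1=1 F2=7; commitIndex=3
Op 7: F0 acks idx 1 -> match: F0=3 F1=1 F2=7; commitIndex=3
Op 8: F0 acks idx 7 -> match: F0=7 F1=1 F2=7; commitIndex=7
Op 9: append 3 -> log_len=10
Op 10: append 1 -> log_len=11
Op 11: F2 acks idx 4 -> match: F0=7 F1=1 F2=7; commitIndex=7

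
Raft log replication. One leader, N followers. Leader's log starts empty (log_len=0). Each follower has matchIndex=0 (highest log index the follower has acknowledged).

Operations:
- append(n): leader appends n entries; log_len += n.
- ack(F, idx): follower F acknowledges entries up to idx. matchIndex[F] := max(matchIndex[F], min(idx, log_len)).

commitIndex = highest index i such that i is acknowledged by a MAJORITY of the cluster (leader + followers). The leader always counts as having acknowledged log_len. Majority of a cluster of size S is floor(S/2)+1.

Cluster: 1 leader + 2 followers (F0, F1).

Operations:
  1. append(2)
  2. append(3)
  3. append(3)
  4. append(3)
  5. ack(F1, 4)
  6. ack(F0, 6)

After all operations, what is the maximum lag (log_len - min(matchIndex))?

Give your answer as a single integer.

Answer: 7

Derivation:
Op 1: append 2 -> log_len=2
Op 2: append 3 -> log_len=5
Op 3: append 3 -> log_len=8
Op 4: append 3 -> log_len=11
Op 5: F1 acks idx 4 -> match: F0=0 F1=4; commitIndex=4
Op 6: F0 acks idx 6 -> match: F0=6 F1=4; commitIndex=6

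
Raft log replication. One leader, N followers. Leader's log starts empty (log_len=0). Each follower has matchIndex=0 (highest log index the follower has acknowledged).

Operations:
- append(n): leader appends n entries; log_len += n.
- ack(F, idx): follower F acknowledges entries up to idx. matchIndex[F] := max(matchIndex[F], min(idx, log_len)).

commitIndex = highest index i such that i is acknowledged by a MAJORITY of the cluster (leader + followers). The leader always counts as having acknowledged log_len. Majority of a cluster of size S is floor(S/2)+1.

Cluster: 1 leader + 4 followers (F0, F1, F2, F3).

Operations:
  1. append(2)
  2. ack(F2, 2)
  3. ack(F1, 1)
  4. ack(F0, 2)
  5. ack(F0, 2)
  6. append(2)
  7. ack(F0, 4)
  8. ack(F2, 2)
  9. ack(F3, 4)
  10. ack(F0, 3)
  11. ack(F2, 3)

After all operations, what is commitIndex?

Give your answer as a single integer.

Answer: 4

Derivation:
Op 1: append 2 -> log_len=2
Op 2: F2 acks idx 2 -> match: F0=0 F1=0 F2=2 F3=0; commitIndex=0
Op 3: F1 acks idx 1 -> match: F0=0 F1=1 F2=2 F3=0; commitIndex=1
Op 4: F0 acks idx 2 -> match: F0=2 F1=1 F2=2 F3=0; commitIndex=2
Op 5: F0 acks idx 2 -> match: F0=2 F1=1 F2=2 F3=0; commitIndex=2
Op 6: append 2 -> log_len=4
Op 7: F0 acks idx 4 -> match: F0=4 F1=1 F2=2 F3=0; commitIndex=2
Op 8: F2 acks idx 2 -> match: F0=4 F1=1 F2=2 F3=0; commitIndex=2
Op 9: F3 acks idx 4 -> match: F0=4 F1=1 F2=2 F3=4; commitIndex=4
Op 10: F0 acks idx 3 -> match: F0=4 F1=1 F2=2 F3=4; commitIndex=4
Op 11: F2 acks idx 3 -> match: F0=4 F1=1 F2=3 F3=4; commitIndex=4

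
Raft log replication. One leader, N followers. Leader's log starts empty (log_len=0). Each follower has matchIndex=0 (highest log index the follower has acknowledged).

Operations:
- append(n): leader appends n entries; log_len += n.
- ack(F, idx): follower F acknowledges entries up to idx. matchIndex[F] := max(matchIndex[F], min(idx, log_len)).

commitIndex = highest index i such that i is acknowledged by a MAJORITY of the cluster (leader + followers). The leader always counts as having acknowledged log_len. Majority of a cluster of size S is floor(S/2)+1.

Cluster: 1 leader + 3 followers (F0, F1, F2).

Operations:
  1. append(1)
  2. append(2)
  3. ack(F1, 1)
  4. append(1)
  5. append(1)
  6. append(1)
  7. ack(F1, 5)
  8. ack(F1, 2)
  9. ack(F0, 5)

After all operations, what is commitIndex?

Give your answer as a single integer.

Op 1: append 1 -> log_len=1
Op 2: append 2 -> log_len=3
Op 3: F1 acks idx 1 -> match: F0=0 F1=1 F2=0; commitIndex=0
Op 4: append 1 -> log_len=4
Op 5: append 1 -> log_len=5
Op 6: append 1 -> log_len=6
Op 7: F1 acks idx 5 -> match: F0=0 F1=5 F2=0; commitIndex=0
Op 8: F1 acks idx 2 -> match: F0=0 F1=5 F2=0; commitIndex=0
Op 9: F0 acks idx 5 -> match: F0=5 F1=5 F2=0; commitIndex=5

Answer: 5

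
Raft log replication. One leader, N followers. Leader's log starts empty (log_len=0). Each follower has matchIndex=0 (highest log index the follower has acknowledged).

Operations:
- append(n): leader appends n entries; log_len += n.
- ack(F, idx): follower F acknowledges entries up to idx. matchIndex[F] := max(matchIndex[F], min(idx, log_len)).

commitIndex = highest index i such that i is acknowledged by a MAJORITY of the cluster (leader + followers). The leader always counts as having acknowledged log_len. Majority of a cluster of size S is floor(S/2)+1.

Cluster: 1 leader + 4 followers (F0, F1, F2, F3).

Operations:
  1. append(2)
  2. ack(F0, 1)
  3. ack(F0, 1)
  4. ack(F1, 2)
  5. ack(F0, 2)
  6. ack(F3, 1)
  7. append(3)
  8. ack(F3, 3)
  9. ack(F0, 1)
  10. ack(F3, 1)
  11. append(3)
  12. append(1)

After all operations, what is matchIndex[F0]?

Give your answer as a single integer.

Answer: 2

Derivation:
Op 1: append 2 -> log_len=2
Op 2: F0 acks idx 1 -> match: F0=1 F1=0 F2=0 F3=0; commitIndex=0
Op 3: F0 acks idx 1 -> match: F0=1 F1=0 F2=0 F3=0; commitIndex=0
Op 4: F1 acks idx 2 -> match: F0=1 F1=2 F2=0 F3=0; commitIndex=1
Op 5: F0 acks idx 2 -> match: F0=2 F1=2 F2=0 F3=0; commitIndex=2
Op 6: F3 acks idx 1 -> match: F0=2 F1=2 F2=0 F3=1; commitIndex=2
Op 7: append 3 -> log_len=5
Op 8: F3 acks idx 3 -> match: F0=2 F1=2 F2=0 F3=3; commitIndex=2
Op 9: F0 acks idx 1 -> match: F0=2 F1=2 F2=0 F3=3; commitIndex=2
Op 10: F3 acks idx 1 -> match: F0=2 F1=2 F2=0 F3=3; commitIndex=2
Op 11: append 3 -> log_len=8
Op 12: append 1 -> log_len=9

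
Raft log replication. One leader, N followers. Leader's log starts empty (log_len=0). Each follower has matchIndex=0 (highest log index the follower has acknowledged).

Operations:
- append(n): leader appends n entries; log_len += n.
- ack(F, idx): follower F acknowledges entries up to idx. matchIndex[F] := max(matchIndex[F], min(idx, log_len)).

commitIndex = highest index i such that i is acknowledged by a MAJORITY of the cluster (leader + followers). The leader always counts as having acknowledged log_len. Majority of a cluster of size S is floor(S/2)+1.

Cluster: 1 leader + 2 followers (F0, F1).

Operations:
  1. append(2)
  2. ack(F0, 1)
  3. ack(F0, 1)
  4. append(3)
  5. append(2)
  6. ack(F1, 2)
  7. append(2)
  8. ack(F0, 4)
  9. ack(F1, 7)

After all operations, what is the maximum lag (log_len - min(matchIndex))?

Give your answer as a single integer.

Op 1: append 2 -> log_len=2
Op 2: F0 acks idx 1 -> match: F0=1 F1=0; commitIndex=1
Op 3: F0 acks idx 1 -> match: F0=1 F1=0; commitIndex=1
Op 4: append 3 -> log_len=5
Op 5: append 2 -> log_len=7
Op 6: F1 acks idx 2 -> match: F0=1 F1=2; commitIndex=2
Op 7: append 2 -> log_len=9
Op 8: F0 acks idx 4 -> match: F0=4 F1=2; commitIndex=4
Op 9: F1 acks idx 7 -> match: F0=4 F1=7; commitIndex=7

Answer: 5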